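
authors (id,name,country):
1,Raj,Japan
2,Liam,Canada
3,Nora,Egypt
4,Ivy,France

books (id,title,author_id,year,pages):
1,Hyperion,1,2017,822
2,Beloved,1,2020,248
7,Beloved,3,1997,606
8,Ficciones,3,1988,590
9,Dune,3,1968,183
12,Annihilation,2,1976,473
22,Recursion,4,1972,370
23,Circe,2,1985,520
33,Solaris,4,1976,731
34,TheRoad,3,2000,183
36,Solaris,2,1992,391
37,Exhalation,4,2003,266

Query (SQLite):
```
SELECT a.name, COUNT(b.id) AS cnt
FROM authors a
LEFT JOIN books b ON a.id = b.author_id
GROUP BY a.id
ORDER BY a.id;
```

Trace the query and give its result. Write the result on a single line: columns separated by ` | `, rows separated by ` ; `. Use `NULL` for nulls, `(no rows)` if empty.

LEFT JOIN keeps every authors row; unmatched ones get NULL for books columns.
Group by authors.id and compute COUNT(b.id). COUNT(col) of an all-NULL group is 0.
  1: ids {1, 2} → COUNT(b.id)=2
  2: ids {12, 23, 36} → COUNT(b.id)=3
  3: ids {7, 8, 9, 34} → COUNT(b.id)=4
  4: ids {22, 33, 37} → COUNT(b.id)=3

Raj | 2 ; Liam | 3 ; Nora | 4 ; Ivy | 3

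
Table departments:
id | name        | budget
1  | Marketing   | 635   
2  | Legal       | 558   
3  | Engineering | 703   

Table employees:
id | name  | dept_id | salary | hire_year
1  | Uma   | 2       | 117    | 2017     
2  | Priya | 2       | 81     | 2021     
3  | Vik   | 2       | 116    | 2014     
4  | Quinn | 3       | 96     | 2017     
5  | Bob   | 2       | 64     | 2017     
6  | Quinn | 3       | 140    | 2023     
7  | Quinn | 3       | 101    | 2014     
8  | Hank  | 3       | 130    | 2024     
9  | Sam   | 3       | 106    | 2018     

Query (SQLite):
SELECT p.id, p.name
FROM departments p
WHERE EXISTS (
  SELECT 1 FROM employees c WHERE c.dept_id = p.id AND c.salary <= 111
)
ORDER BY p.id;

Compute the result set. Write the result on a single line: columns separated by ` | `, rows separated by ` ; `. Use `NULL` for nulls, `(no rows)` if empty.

2 | Legal ; 3 | Engineering

For each departments row, check whether any employees with matching dept_id has salary <= 111.
Keep rows where that is true.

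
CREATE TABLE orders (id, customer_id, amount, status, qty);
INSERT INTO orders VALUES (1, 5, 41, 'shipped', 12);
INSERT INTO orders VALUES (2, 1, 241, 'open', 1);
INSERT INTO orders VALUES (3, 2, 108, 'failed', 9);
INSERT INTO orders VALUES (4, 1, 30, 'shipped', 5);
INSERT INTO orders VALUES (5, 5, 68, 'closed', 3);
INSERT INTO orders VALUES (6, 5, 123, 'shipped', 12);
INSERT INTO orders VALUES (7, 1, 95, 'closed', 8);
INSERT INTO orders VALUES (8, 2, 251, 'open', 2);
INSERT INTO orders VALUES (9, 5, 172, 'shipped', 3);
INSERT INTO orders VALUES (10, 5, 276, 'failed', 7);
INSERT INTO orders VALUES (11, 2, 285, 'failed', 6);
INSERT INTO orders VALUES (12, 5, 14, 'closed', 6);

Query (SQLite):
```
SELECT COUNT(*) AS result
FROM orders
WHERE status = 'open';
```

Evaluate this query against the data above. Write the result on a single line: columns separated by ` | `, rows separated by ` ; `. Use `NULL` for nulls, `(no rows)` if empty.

Rows where status='open' → amount values: [241, 251].
COUNT(*) counts rows → 2.

2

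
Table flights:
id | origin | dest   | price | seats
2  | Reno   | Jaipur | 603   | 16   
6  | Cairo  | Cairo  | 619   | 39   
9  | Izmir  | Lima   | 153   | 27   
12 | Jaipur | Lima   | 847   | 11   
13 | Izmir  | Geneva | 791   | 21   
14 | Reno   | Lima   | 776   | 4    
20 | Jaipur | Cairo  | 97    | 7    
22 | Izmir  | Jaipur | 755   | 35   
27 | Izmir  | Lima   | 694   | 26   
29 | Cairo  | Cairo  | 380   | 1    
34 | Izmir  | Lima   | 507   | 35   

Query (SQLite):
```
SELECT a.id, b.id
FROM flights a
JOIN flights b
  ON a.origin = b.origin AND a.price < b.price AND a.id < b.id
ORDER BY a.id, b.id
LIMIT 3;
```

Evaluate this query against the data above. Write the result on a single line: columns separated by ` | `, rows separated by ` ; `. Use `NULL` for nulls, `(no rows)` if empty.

Pairs (a,b) with same origin, a.price < b.price, a.id < b.id.
origin groups: Cairo:{6,29} Izmir:{9,13,22,27,34} Jaipur:{12,20} Reno:{2,14}
Ordered by (a.id, b.id); first 3.

2 | 14 ; 9 | 13 ; 9 | 22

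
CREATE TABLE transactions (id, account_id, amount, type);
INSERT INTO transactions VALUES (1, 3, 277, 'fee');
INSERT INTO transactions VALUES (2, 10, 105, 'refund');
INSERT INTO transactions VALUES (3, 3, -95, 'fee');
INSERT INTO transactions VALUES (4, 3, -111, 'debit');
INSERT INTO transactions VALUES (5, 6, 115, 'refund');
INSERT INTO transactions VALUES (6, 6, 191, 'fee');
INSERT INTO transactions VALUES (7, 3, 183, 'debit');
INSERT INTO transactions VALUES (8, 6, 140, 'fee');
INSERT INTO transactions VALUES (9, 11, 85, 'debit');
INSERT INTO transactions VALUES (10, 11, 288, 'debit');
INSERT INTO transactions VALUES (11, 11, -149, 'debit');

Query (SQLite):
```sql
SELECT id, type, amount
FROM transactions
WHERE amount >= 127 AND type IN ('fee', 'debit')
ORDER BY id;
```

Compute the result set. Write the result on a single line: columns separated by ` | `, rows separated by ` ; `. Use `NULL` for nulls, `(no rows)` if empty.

amount >= 127: ids {1, 6, 7, 8, 10}
type IN ('fee', 'debit'): ids {1, 3, 4, 6, 7, 8, 9, 10, 11}
Combine with AND.

1 | fee | 277 ; 6 | fee | 191 ; 7 | debit | 183 ; 8 | fee | 140 ; 10 | debit | 288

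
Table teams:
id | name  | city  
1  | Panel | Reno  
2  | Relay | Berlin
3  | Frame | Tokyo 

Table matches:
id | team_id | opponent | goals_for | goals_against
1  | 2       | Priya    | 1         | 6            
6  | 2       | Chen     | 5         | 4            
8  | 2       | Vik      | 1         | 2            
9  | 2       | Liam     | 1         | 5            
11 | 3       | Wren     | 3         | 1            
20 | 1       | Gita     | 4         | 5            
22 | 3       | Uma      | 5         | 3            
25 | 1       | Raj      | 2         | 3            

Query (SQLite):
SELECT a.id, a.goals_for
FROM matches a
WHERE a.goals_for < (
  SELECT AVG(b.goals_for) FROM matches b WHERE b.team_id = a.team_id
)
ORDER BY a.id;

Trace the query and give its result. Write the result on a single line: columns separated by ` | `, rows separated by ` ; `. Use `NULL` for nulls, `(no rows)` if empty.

1 | 1 ; 8 | 1 ; 9 | 1 ; 11 | 3 ; 25 | 2

For each matches row a, compute AVG(goals_for) over rows sharing a.team_id.
Keep row a if a.goals_for < that per-group AVG.
  team_id=1: AVG(goals_for) = 3.0
  team_id=2: AVG(goals_for) = 2.0
  team_id=3: AVG(goals_for) = 4.0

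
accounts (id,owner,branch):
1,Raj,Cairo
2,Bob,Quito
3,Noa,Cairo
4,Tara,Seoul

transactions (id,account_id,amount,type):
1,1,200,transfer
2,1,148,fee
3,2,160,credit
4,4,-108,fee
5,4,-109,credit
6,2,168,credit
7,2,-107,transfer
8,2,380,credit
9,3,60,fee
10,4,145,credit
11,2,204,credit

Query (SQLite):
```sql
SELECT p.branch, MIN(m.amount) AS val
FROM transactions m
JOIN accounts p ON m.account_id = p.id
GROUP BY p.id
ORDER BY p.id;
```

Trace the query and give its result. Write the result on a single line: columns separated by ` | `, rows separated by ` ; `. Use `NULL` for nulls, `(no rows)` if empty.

Join each transactions row to its accounts via account_id.
Group joined rows by accounts.id; compute MIN(m.amount) per group.
  1: ids {1, 2} → MIN(m.amount)=148
  2: ids {3, 6, 7, 8, 11} → MIN(m.amount)=-107
  3: ids {9} → MIN(m.amount)=60
  4: ids {4, 5, 10} → MIN(m.amount)=-109

Cairo | 148 ; Quito | -107 ; Cairo | 60 ; Seoul | -109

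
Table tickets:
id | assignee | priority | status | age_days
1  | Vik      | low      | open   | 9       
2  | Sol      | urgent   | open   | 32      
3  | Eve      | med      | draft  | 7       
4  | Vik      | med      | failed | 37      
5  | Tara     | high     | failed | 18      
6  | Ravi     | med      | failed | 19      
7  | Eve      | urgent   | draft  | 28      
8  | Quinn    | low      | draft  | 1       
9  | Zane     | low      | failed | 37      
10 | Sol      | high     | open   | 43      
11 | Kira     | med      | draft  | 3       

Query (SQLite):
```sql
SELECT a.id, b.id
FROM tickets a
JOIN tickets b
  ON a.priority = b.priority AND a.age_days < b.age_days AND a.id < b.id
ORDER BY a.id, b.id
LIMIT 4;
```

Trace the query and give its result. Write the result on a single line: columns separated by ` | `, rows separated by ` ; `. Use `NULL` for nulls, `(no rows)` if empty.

1 | 9 ; 3 | 4 ; 3 | 6 ; 5 | 10

Pairs (a,b) with same priority, a.age_days < b.age_days, a.id < b.id.
priority groups: high:{5,10} low:{1,8,9} med:{3,4,6,11} urgent:{2,7}
Ordered by (a.id, b.id); first 4.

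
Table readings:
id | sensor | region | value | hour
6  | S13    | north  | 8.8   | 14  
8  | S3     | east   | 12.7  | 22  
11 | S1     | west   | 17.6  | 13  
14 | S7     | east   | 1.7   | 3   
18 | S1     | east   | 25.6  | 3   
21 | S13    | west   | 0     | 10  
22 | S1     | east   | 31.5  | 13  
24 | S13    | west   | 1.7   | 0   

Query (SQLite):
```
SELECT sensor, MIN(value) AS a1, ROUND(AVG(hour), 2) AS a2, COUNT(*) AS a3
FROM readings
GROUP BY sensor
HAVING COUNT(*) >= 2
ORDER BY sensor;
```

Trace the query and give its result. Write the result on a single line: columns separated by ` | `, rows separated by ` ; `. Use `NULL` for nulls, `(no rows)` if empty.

S1 | 17.6 | 9.67 | 3 ; S13 | 0 | 8 | 3

Group readings by sensor.
Per group compute: MIN(value), ROUND(AVG(hour), 2), COUNT(*).
HAVING: drop groups with fewer than 2 rows.
  S1: ids {11, 18, 22} → MIN(value)=17.6, ROUND(AVG(hour), 2)=9.67, COUNT(*)=3
  S13: ids {6, 21, 24} → MIN(value)=0, ROUND(AVG(hour), 2)=8, COUNT(*)=3
  S3: ids {8} → MIN(value)=12.7, ROUND(AVG(hour), 2)=22, COUNT(*)=1
  S7: ids {14} → MIN(value)=1.7, ROUND(AVG(hour), 2)=3, COUNT(*)=1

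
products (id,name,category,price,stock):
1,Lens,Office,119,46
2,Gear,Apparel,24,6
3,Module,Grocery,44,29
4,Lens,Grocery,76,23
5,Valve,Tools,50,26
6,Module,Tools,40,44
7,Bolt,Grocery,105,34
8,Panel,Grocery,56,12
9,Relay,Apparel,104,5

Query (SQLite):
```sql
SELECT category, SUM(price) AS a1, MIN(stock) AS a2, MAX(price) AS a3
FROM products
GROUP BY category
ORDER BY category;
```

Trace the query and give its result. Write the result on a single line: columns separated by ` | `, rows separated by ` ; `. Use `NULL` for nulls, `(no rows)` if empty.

Group products by category.
Per group compute: SUM(price), MIN(stock), MAX(price).
  Apparel: ids {2, 9} → SUM(price)=128, MIN(stock)=5, MAX(price)=104
  Grocery: ids {3, 4, 7, 8} → SUM(price)=281, MIN(stock)=12, MAX(price)=105
  Office: ids {1} → SUM(price)=119, MIN(stock)=46, MAX(price)=119
  Tools: ids {5, 6} → SUM(price)=90, MIN(stock)=26, MAX(price)=50

Apparel | 128 | 5 | 104 ; Grocery | 281 | 12 | 105 ; Office | 119 | 46 | 119 ; Tools | 90 | 26 | 50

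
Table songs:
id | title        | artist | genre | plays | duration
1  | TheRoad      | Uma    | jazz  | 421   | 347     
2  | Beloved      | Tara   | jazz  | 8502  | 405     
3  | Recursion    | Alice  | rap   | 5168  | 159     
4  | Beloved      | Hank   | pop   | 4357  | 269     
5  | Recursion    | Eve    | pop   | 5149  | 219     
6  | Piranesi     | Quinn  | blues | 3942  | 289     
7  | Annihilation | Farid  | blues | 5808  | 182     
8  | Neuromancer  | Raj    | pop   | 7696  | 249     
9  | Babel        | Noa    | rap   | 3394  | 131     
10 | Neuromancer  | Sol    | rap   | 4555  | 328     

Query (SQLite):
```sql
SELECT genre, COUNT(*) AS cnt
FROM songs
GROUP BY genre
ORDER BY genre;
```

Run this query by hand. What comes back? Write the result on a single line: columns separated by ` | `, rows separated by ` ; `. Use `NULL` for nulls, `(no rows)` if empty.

blues | 2 ; jazz | 2 ; pop | 3 ; rap | 3

Partition songs by genre; compute COUNT(*) within each group.
  blues: ids {6, 7} → COUNT(*)=2
  jazz: ids {1, 2} → COUNT(*)=2
  pop: ids {4, 5, 8} → COUNT(*)=3
  rap: ids {3, 9, 10} → COUNT(*)=3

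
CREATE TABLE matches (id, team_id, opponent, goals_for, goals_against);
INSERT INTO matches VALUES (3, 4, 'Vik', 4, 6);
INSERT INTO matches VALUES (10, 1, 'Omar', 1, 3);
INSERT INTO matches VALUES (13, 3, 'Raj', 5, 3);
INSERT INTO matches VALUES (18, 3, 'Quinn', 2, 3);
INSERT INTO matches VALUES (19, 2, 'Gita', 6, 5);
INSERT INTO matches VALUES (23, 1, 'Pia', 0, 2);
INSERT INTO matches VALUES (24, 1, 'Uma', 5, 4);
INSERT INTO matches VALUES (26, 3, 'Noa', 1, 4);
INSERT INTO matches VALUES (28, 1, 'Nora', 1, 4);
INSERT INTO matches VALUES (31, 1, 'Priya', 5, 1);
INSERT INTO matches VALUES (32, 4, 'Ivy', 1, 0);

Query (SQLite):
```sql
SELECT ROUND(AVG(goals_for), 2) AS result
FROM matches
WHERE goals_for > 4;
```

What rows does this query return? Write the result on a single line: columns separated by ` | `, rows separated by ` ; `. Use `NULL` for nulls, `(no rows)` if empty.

5.25

Rows where goals_for > 4 → goals_for values: [5, 6, 5, 5].
AVG = 21 / 4 (rounded to 2 dp).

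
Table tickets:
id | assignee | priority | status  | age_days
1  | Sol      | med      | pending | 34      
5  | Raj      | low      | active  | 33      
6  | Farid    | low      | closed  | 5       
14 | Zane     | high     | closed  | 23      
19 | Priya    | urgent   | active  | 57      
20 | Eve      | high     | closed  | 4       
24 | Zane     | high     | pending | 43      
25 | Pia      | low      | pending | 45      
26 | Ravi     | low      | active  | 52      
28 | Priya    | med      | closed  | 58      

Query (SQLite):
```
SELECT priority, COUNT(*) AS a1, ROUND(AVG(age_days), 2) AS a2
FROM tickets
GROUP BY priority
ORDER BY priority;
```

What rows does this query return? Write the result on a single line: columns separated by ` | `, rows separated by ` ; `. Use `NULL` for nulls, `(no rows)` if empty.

high | 3 | 23.33 ; low | 4 | 33.75 ; med | 2 | 46 ; urgent | 1 | 57

Group tickets by priority.
Per group compute: COUNT(*), ROUND(AVG(age_days), 2).
  high: ids {14, 20, 24} → COUNT(*)=3, ROUND(AVG(age_days), 2)=23.33
  low: ids {5, 6, 25, 26} → COUNT(*)=4, ROUND(AVG(age_days), 2)=33.75
  med: ids {1, 28} → COUNT(*)=2, ROUND(AVG(age_days), 2)=46
  urgent: ids {19} → COUNT(*)=1, ROUND(AVG(age_days), 2)=57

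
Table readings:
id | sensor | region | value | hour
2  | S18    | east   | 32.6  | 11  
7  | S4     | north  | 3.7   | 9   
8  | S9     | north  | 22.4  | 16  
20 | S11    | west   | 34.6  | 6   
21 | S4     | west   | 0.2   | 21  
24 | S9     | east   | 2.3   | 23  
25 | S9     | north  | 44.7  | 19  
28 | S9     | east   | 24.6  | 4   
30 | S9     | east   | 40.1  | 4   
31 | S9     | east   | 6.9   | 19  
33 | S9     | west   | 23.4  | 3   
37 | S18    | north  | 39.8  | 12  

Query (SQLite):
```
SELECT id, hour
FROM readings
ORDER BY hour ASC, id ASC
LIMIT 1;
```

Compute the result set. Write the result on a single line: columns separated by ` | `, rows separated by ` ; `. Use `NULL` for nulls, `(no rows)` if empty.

Sort by hour asc, tiebreak id asc: (3, id=33), (4, id=28), (4, id=30), (6, id=20) …. Take first 1.

33 | 3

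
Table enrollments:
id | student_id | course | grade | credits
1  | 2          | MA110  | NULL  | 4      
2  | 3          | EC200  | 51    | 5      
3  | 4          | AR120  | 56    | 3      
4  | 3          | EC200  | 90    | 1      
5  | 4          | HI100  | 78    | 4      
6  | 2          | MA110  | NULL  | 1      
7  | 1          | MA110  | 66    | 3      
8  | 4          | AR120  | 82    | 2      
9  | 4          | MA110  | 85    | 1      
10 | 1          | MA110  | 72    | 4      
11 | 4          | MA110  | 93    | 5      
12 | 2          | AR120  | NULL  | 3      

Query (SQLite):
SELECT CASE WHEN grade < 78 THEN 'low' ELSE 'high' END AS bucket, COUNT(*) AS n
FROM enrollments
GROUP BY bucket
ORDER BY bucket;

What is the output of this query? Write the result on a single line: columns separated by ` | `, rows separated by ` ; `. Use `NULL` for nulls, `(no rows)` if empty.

high | 8 ; low | 4

Bucket rows by grade < 78 → 'low' else 'high'; count each bucket.
NULL < 78 is unknown, so NULL grade falls into ELSE → 'high'.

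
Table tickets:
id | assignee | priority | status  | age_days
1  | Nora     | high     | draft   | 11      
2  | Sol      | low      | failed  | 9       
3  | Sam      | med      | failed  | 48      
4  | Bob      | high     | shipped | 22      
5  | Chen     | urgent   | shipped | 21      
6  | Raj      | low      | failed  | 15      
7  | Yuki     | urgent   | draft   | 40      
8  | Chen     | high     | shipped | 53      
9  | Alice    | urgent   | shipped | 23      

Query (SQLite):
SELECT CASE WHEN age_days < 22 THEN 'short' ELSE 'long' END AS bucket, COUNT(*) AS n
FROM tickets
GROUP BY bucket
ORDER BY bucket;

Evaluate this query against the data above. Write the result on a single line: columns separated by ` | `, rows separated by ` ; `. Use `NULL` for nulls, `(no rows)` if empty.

Bucket rows by age_days < 22 → 'short' else 'long'; count each bucket.

long | 5 ; short | 4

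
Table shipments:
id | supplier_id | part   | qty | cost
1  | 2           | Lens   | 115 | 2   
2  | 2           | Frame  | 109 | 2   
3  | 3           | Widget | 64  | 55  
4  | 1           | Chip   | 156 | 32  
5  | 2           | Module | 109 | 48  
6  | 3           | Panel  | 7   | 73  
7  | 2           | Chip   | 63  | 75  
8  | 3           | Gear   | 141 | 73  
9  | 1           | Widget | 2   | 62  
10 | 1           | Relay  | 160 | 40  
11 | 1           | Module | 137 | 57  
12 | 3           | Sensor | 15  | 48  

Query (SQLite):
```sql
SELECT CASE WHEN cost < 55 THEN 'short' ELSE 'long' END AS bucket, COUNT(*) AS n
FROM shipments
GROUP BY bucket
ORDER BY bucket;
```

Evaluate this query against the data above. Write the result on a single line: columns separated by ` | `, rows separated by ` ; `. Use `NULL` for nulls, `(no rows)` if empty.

long | 6 ; short | 6

Bucket rows by cost < 55 → 'short' else 'long'; count each bucket.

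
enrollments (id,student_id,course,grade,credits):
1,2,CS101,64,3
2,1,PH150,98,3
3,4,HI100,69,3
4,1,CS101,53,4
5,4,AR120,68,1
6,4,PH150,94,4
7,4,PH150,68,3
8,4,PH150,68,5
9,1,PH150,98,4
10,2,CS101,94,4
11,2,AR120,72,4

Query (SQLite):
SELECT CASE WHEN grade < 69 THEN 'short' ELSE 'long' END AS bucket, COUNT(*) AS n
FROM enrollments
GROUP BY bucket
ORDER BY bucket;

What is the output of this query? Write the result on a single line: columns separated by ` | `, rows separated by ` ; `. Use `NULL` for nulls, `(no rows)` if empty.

long | 6 ; short | 5

Bucket rows by grade < 69 → 'short' else 'long'; count each bucket.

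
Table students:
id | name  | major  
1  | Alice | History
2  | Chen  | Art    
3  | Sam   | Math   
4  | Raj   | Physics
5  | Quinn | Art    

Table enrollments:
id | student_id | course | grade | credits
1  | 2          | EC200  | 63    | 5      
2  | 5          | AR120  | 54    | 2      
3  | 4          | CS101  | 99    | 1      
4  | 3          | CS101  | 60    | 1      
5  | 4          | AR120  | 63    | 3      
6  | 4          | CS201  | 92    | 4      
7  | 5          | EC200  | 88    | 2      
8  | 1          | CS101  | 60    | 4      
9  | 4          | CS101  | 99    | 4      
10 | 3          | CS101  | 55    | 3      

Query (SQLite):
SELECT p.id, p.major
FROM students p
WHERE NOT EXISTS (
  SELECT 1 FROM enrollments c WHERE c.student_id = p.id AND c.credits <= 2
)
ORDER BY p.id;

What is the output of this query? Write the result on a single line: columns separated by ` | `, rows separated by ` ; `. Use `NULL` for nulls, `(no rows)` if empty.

1 | History ; 2 | Art

For each students row, check whether any enrollments with matching student_id has credits <= 2.
Keep rows where that is false.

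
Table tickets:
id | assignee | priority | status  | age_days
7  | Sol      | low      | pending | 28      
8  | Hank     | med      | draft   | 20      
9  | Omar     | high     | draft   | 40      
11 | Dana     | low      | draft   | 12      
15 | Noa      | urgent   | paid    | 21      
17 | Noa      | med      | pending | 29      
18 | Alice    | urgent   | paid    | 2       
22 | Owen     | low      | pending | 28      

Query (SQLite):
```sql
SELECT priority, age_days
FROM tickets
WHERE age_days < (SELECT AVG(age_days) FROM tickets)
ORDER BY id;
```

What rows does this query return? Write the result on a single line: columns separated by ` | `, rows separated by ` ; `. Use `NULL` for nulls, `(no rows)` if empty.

med | 20 ; low | 12 ; urgent | 21 ; urgent | 2

Scalar subquery: AVG(age_days) over all tickets rows = 22.5.
Keep rows where age_days < that value.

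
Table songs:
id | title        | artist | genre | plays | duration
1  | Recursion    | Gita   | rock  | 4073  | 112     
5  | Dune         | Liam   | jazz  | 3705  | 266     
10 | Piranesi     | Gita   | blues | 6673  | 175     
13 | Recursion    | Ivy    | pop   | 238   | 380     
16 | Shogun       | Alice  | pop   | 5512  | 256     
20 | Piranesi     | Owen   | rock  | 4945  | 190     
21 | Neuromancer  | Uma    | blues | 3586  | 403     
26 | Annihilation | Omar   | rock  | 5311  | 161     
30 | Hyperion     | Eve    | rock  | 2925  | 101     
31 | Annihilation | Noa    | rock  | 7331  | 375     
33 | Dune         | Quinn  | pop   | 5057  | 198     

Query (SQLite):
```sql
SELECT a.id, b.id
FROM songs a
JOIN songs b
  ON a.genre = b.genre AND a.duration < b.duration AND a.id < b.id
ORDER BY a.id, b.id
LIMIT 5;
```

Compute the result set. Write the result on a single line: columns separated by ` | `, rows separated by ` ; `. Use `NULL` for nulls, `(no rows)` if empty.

1 | 20 ; 1 | 26 ; 1 | 31 ; 10 | 21 ; 20 | 31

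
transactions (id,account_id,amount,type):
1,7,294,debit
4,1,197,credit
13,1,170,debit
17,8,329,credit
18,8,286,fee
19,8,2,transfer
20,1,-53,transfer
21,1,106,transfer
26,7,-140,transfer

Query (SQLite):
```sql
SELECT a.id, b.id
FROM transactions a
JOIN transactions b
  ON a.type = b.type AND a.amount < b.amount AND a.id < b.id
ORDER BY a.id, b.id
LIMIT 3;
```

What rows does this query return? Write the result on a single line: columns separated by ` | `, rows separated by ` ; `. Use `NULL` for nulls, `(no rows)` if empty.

4 | 17 ; 19 | 21 ; 20 | 21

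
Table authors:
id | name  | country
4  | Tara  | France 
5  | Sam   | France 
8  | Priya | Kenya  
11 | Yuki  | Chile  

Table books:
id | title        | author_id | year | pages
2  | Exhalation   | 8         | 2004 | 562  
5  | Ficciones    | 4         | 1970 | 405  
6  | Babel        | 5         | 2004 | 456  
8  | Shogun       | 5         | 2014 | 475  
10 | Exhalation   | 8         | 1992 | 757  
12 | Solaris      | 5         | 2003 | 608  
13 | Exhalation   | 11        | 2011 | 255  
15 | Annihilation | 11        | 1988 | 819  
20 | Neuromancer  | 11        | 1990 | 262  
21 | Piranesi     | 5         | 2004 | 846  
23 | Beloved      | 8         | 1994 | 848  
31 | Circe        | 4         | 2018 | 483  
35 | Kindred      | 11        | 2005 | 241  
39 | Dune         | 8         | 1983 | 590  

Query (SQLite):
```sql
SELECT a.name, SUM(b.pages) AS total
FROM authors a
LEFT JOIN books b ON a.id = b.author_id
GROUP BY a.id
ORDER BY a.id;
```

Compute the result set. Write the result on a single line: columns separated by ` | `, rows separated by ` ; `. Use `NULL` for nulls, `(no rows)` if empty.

Tara | 888 ; Sam | 2385 ; Priya | 2757 ; Yuki | 1577

LEFT JOIN keeps every authors row; unmatched ones get NULL for books columns.
Group by authors.id and compute SUM(b.pages). SUM over an all-NULL group is NULL.
  4: ids {5, 31} → SUM(b.pages)=888
  5: ids {6, 8, 12, 21} → SUM(b.pages)=2385
  8: ids {2, 10, 23, 39} → SUM(b.pages)=2757
  11: ids {13, 15, 20, 35} → SUM(b.pages)=1577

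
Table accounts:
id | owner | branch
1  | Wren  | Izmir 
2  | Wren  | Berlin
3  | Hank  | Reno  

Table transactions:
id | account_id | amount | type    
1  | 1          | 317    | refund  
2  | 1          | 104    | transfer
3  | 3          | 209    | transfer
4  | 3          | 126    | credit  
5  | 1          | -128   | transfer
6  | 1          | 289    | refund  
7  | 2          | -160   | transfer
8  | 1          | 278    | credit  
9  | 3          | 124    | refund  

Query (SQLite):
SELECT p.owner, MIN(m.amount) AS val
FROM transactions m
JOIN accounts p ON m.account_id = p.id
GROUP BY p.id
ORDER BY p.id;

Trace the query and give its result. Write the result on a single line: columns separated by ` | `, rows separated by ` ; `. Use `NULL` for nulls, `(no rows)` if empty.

Join each transactions row to its accounts via account_id.
Group joined rows by accounts.id; compute MIN(m.amount) per group.
  1: ids {1, 2, 5, 6, 8} → MIN(m.amount)=-128
  2: ids {7} → MIN(m.amount)=-160
  3: ids {3, 4, 9} → MIN(m.amount)=124

Wren | -128 ; Wren | -160 ; Hank | 124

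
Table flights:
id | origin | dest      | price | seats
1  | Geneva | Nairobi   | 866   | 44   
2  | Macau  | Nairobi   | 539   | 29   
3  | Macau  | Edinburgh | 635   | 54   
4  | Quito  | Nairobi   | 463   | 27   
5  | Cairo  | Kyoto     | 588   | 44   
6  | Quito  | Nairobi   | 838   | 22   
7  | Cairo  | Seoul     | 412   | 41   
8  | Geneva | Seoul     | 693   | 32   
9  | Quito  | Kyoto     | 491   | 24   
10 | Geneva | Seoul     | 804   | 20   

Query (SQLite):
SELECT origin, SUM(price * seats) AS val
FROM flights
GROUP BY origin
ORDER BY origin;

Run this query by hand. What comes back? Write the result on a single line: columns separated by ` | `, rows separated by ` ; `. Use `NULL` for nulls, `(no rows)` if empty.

For each row compute price * seats.
Group by origin; take SUM of the expression per group.
  Cairo: ids {5, 7} → SUM(price * seats)=42764
  Geneva: ids {1, 8, 10} → SUM(price * seats)=76360
  Macau: ids {2, 3} → SUM(price * seats)=49921
  Quito: ids {4, 6, 9} → SUM(price * seats)=42721

Cairo | 42764 ; Geneva | 76360 ; Macau | 49921 ; Quito | 42721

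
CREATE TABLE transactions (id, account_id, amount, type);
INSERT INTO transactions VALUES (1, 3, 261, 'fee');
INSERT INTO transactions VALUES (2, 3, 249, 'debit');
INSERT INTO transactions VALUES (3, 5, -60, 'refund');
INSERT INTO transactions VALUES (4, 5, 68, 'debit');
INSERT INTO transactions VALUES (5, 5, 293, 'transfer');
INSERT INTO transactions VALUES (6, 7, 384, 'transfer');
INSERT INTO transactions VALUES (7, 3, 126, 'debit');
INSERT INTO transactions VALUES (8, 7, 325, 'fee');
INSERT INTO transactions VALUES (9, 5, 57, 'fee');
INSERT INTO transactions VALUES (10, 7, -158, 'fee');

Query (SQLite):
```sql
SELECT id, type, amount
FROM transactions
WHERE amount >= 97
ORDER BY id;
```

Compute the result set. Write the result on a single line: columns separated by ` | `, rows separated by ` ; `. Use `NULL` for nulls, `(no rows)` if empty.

1 | fee | 261 ; 2 | debit | 249 ; 5 | transfer | 293 ; 6 | transfer | 384 ; 7 | debit | 126 ; 8 | fee | 325

amount >= 97: ids {1, 2, 5, 6, 7, 8}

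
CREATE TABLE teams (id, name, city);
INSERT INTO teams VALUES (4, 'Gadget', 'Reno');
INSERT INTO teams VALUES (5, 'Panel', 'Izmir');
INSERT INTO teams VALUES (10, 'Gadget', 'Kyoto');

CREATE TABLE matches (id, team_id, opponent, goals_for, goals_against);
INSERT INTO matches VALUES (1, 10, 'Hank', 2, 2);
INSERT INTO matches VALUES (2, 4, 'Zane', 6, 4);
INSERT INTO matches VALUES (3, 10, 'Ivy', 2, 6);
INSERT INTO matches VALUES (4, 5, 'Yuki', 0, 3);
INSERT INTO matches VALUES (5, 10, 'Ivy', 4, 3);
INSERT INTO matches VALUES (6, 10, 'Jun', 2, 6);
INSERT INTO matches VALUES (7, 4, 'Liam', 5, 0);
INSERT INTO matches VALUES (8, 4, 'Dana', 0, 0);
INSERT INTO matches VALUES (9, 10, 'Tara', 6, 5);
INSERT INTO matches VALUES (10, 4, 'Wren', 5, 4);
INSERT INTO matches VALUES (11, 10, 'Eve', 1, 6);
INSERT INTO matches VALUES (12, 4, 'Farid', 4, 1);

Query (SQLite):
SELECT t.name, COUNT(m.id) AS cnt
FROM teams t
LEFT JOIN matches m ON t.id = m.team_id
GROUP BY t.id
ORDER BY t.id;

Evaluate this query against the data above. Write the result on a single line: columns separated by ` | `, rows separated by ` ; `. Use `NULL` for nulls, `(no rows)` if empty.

Gadget | 5 ; Panel | 1 ; Gadget | 6

LEFT JOIN keeps every teams row; unmatched ones get NULL for matches columns.
Group by teams.id and compute COUNT(m.id). COUNT(col) of an all-NULL group is 0.
  4: ids {2, 7, 8, 10, 12} → COUNT(m.id)=5
  5: ids {4} → COUNT(m.id)=1
  10: ids {1, 3, 5, 6, 9, 11} → COUNT(m.id)=6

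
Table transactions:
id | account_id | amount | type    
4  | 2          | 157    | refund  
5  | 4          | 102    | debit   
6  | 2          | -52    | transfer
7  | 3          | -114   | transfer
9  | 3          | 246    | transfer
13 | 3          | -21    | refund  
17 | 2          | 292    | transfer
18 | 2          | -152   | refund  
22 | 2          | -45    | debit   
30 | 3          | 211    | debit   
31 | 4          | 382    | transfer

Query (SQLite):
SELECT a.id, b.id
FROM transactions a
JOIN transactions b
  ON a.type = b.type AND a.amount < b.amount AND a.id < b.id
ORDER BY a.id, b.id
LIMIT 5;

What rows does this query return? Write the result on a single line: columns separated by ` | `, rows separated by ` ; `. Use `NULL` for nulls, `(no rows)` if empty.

5 | 30 ; 6 | 9 ; 6 | 17 ; 6 | 31 ; 7 | 9

Pairs (a,b) with same type, a.amount < b.amount, a.id < b.id.
type groups: debit:{5,22,30} refund:{4,13,18} transfer:{6,7,9,17,31}
Ordered by (a.id, b.id); first 5.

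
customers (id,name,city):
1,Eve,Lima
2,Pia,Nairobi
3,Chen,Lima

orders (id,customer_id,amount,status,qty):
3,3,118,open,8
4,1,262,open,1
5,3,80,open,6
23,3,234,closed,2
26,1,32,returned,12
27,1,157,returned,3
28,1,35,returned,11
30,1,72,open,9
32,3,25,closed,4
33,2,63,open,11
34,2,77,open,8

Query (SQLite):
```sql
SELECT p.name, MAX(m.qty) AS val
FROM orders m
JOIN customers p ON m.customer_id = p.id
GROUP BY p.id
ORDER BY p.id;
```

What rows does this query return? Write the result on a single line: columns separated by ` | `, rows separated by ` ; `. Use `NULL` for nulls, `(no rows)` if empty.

Join each orders row to its customers via customer_id.
Group joined rows by customers.id; compute MAX(m.qty) per group.
  1: ids {4, 26, 27, 28, 30} → MAX(m.qty)=12
  2: ids {33, 34} → MAX(m.qty)=11
  3: ids {3, 5, 23, 32} → MAX(m.qty)=8

Eve | 12 ; Pia | 11 ; Chen | 8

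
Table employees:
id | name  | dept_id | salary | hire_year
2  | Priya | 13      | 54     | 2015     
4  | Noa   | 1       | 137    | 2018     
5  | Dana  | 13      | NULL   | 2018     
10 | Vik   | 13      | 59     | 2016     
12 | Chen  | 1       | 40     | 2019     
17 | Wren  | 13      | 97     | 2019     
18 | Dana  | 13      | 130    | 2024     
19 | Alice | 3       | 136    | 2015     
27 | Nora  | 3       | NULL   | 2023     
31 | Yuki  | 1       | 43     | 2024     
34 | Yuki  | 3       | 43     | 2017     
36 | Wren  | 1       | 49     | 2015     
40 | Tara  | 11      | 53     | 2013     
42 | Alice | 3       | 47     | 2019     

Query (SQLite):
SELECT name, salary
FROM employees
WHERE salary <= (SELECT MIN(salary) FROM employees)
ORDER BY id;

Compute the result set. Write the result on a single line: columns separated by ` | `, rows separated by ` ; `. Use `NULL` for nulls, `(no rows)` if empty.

Scalar subquery: MIN(salary) over all employees rows = 40.
Keep rows where salary <= that value.

Chen | 40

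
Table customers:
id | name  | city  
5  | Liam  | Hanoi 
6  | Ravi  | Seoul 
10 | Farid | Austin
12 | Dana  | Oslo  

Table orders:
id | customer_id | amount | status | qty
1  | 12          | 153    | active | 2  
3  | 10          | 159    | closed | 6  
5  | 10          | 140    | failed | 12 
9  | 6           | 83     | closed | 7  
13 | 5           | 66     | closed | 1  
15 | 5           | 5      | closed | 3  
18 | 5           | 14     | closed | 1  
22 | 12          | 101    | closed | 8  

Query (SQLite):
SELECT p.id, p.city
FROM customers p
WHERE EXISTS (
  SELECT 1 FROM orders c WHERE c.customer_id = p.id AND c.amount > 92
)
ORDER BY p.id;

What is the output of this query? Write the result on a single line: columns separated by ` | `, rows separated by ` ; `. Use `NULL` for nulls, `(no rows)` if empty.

10 | Austin ; 12 | Oslo

For each customers row, check whether any orders with matching customer_id has amount > 92.
Keep rows where that is true.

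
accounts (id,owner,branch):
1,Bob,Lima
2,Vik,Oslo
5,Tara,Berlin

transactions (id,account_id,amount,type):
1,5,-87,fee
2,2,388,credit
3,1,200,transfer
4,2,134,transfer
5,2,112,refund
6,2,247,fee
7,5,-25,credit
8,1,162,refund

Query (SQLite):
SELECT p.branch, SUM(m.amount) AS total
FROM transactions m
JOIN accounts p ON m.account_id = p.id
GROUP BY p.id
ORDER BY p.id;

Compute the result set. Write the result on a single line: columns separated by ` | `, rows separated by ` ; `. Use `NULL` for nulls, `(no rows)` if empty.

Lima | 362 ; Oslo | 881 ; Berlin | -112

Join each transactions row to its accounts via account_id.
Group joined rows by accounts.id; compute SUM(m.amount) per group.
  1: ids {3, 8} → SUM(m.amount)=362
  2: ids {2, 4, 5, 6} → SUM(m.amount)=881
  5: ids {1, 7} → SUM(m.amount)=-112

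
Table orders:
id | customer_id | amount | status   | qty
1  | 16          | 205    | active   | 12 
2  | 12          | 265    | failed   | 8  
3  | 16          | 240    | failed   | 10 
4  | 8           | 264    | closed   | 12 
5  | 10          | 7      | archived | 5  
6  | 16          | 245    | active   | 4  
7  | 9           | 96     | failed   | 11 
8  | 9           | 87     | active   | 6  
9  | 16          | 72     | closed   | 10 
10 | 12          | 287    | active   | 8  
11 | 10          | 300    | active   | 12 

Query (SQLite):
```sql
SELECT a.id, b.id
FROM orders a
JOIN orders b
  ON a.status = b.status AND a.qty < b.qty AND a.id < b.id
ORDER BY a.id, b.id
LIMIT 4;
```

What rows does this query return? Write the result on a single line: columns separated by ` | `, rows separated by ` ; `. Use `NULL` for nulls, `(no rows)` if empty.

2 | 3 ; 2 | 7 ; 3 | 7 ; 6 | 8

Pairs (a,b) with same status, a.qty < b.qty, a.id < b.id.
status groups: active:{1,6,8,10,11} archived:{5} closed:{4,9} failed:{2,3,7}
Ordered by (a.id, b.id); first 4.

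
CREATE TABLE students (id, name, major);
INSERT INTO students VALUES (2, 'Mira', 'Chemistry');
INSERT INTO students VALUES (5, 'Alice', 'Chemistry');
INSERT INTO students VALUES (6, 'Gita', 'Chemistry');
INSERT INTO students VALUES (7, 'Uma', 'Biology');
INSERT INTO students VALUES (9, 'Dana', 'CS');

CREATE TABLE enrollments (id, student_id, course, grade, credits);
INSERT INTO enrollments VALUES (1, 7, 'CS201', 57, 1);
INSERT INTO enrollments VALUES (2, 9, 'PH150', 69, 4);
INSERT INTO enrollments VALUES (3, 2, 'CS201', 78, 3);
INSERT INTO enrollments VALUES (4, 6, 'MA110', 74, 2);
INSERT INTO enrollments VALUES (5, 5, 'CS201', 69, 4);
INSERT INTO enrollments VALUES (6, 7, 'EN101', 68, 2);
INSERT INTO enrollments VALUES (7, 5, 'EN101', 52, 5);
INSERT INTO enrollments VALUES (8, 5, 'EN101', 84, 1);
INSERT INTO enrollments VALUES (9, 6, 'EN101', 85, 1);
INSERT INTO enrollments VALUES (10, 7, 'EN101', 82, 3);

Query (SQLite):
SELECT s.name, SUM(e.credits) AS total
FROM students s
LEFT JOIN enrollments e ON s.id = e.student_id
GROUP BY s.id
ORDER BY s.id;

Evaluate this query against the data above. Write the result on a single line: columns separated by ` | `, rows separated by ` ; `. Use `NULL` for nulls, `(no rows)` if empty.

LEFT JOIN keeps every students row; unmatched ones get NULL for enrollments columns.
Group by students.id and compute SUM(e.credits). SUM over an all-NULL group is NULL.
  2: ids {3} → SUM(e.credits)=3
  5: ids {5, 7, 8} → SUM(e.credits)=10
  6: ids {4, 9} → SUM(e.credits)=3
  7: ids {1, 6, 10} → SUM(e.credits)=6
  9: ids {2} → SUM(e.credits)=4

Mira | 3 ; Alice | 10 ; Gita | 3 ; Uma | 6 ; Dana | 4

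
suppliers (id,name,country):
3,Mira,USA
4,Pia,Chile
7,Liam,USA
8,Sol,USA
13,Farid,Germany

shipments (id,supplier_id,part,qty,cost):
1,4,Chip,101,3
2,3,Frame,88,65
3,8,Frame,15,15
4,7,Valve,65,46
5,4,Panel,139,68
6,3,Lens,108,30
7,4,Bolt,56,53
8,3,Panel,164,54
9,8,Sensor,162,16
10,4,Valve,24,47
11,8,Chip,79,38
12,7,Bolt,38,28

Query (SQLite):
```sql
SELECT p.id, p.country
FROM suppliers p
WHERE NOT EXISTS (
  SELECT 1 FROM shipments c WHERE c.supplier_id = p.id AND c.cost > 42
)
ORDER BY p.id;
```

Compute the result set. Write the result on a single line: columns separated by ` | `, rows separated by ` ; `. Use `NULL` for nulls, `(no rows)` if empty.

For each suppliers row, check whether any shipments with matching supplier_id has cost > 42.
Keep rows where that is false.

8 | USA ; 13 | Germany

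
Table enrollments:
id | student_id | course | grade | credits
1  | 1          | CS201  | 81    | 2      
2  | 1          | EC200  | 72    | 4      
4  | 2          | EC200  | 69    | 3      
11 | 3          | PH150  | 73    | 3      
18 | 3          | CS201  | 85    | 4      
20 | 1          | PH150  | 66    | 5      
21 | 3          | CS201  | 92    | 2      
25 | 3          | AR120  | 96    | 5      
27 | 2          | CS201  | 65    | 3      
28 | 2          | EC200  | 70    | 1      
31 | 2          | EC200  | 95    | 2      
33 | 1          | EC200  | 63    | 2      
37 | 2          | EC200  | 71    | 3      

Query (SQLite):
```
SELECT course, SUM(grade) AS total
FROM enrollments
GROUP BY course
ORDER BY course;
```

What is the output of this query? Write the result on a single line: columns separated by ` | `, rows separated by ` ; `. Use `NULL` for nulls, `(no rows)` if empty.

AR120 | 96 ; CS201 | 323 ; EC200 | 440 ; PH150 | 139

Partition enrollments by course; compute SUM(grade) within each group.
  AR120: ids {25} → SUM(grade)=96
  CS201: ids {1, 18, 21, 27} → SUM(grade)=323
  EC200: ids {2, 4, 28, 31, 33, 37} → SUM(grade)=440
  PH150: ids {11, 20} → SUM(grade)=139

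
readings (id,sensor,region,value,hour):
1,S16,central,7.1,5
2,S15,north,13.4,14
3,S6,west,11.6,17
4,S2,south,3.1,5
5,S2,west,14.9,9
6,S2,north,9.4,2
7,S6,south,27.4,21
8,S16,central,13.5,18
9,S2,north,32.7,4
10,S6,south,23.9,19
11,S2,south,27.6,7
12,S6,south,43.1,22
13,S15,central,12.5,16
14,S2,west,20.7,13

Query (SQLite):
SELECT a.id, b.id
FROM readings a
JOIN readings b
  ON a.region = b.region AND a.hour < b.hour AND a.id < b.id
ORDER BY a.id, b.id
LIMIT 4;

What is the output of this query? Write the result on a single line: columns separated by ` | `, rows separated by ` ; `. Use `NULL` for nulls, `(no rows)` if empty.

1 | 8 ; 1 | 13 ; 4 | 7 ; 4 | 10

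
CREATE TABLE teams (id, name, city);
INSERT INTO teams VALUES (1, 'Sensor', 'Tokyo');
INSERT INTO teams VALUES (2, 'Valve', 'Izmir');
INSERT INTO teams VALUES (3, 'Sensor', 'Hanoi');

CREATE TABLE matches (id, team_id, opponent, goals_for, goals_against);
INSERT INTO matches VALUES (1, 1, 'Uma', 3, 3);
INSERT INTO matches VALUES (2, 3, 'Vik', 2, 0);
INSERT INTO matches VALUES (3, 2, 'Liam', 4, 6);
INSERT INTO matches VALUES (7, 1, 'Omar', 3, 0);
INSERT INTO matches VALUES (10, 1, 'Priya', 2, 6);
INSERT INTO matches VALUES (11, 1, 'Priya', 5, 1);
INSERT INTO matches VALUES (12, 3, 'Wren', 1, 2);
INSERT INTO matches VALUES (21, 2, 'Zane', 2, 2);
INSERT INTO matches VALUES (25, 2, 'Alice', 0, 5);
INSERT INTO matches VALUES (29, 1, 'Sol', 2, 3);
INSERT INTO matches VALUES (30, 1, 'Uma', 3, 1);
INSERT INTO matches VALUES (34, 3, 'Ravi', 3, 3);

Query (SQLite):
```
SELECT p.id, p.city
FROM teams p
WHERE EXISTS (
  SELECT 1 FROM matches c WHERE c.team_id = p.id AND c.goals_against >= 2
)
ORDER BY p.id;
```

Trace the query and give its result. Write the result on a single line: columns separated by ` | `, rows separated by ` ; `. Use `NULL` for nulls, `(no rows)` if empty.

For each teams row, check whether any matches with matching team_id has goals_against >= 2.
Keep rows where that is true.

1 | Tokyo ; 2 | Izmir ; 3 | Hanoi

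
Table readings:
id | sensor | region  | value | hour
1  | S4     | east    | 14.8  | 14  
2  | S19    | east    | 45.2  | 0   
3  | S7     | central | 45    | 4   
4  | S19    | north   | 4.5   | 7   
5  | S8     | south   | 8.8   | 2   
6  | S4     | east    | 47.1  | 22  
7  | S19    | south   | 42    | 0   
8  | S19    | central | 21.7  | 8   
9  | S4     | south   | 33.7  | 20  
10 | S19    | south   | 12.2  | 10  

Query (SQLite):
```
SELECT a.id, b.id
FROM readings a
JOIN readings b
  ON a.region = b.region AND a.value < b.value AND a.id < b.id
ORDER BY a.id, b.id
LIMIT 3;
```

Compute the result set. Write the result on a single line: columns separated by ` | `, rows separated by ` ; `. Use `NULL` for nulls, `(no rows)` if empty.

Pairs (a,b) with same region, a.value < b.value, a.id < b.id.
region groups: central:{3,8} east:{1,2,6} north:{4} south:{5,7,9,10}
Ordered by (a.id, b.id); first 3.

1 | 2 ; 1 | 6 ; 2 | 6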